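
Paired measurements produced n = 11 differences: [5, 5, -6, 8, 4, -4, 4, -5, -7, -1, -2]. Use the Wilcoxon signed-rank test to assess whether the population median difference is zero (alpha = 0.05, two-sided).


Step 1: Drop any zero differences (none here) and take |d_i|.
|d| = [5, 5, 6, 8, 4, 4, 4, 5, 7, 1, 2]
Step 2: Midrank |d_i| (ties get averaged ranks).
ranks: |5|->7, |5|->7, |6|->9, |8|->11, |4|->4, |4|->4, |4|->4, |5|->7, |7|->10, |1|->1, |2|->2
Step 3: Attach original signs; sum ranks with positive sign and with negative sign.
W+ = 7 + 7 + 11 + 4 + 4 = 33
W- = 9 + 4 + 7 + 10 + 1 + 2 = 33
(Check: W+ + W- = 66 should equal n(n+1)/2 = 66.)
Step 4: Test statistic W = min(W+, W-) = 33.
Step 5: Ties in |d|, so use the tie-corrected normal approximation.
        E[W] = n(n+1)/4 = 11*12/4 = 33.
        Tie groups: |d|=4 (t=3), |d|=5 (t=3); sum(t^3 - t) = 48.
        Var[W] = n(n+1)(2n+1)/24 - sum(t^3-t)/48 = 3036/24 - 48/48 = 125.5.
        z = (W - E[W]) / sqrt(Var[W]) = (33 - 33) / 11.2027 = 0.0000.
        Two-sided p = 2*Phi(z) = 1.000000.
Step 6: alpha = 0.05. fail to reject H0.

W+ = 33, W- = 33, W = min = 33, p = 1.000000, fail to reject H0.


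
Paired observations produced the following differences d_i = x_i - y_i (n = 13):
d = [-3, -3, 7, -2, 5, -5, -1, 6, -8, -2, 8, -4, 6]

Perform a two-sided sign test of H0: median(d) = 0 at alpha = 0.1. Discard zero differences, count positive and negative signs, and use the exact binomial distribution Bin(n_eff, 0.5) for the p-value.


Step 1: Discard zero differences. Original n = 13; n_eff = number of nonzero differences = 13.
Nonzero differences (with sign): -3, -3, +7, -2, +5, -5, -1, +6, -8, -2, +8, -4, +6
Step 2: Count signs: positive = 5, negative = 8.
Step 3: Under H0: P(positive) = 0.5, so the number of positives S ~ Bin(13, 0.5).
Step 4: Two-sided exact p-value = sum of Bin(13,0.5) probabilities at or below the observed probability = 0.581055.
Step 5: alpha = 0.1. fail to reject H0.

n_eff = 13, pos = 5, neg = 8, p = 0.581055, fail to reject H0.


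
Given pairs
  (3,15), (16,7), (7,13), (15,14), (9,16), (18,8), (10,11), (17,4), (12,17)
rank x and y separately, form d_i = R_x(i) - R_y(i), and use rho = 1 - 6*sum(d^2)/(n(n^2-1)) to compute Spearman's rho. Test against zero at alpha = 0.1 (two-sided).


Step 1: Rank x and y separately (midranks; no ties here).
rank(x): 3->1, 16->7, 7->2, 15->6, 9->3, 18->9, 10->4, 17->8, 12->5
rank(y): 15->7, 7->2, 13->5, 14->6, 16->8, 8->3, 11->4, 4->1, 17->9
Step 2: d_i = R_x(i) - R_y(i); compute d_i^2.
  (1-7)^2=36, (7-2)^2=25, (2-5)^2=9, (6-6)^2=0, (3-8)^2=25, (9-3)^2=36, (4-4)^2=0, (8-1)^2=49, (5-9)^2=16
sum(d^2) = 196.
Step 3: rho = 1 - 6*196 / (9*(9^2 - 1)) = 1 - 1176/720 = -0.633333.
Step 4: Under H0, t = rho * sqrt((n-2)/(1-rho^2)) = -2.1653 ~ t(7).
Step 5: Two-sided p-value from the t-distribution with 7 df = 0.067086.
Step 6: alpha = 0.1. reject H0.

rho = -0.6333, p = 0.067086, reject H0 at alpha = 0.1.


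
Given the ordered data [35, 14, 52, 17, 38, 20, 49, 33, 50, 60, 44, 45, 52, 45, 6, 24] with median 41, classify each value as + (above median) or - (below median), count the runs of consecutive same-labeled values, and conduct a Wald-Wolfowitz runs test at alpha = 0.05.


Step 1: Compute median = 41; label A = above, B = below.
Labels in order: BBABBBABAAAAAABB  (n_A = 8, n_B = 8)
Step 2: Count runs R = 7.
Step 3: Under H0 (random ordering), E[R] = 2*n_A*n_B/(n_A+n_B) + 1 = 2*8*8/16 + 1 = 9.0000.
        Var[R] = 2*n_A*n_B*(2*n_A*n_B - n_A - n_B) / ((n_A+n_B)^2 * (n_A+n_B-1)) = 14336/3840 = 3.7333.
        SD[R] = 1.9322.
Step 4: Continuity-corrected z = (R + 0.5 - E[R]) / SD[R] = (7 + 0.5 - 9.0000) / 1.9322 = -0.7763.
Step 5: Two-sided p-value via normal approximation = 2*(1 - Phi(|z|)) = 0.437558.
Step 6: alpha = 0.05. fail to reject H0.

R = 7, z = -0.7763, p = 0.437558, fail to reject H0.


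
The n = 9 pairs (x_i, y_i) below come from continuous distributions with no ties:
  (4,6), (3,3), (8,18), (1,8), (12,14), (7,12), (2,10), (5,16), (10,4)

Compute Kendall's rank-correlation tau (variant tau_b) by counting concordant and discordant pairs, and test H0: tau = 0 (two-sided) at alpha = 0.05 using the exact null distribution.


Step 1: Enumerate the 36 unordered pairs (i,j) with i<j and classify each by sign(x_j-x_i) * sign(y_j-y_i).
  (1,2):dx=-1,dy=-3->C; (1,3):dx=+4,dy=+12->C; (1,4):dx=-3,dy=+2->D; (1,5):dx=+8,dy=+8->C
  (1,6):dx=+3,dy=+6->C; (1,7):dx=-2,dy=+4->D; (1,8):dx=+1,dy=+10->C; (1,9):dx=+6,dy=-2->D
  (2,3):dx=+5,dy=+15->C; (2,4):dx=-2,dy=+5->D; (2,5):dx=+9,dy=+11->C; (2,6):dx=+4,dy=+9->C
  (2,7):dx=-1,dy=+7->D; (2,8):dx=+2,dy=+13->C; (2,9):dx=+7,dy=+1->C; (3,4):dx=-7,dy=-10->C
  (3,5):dx=+4,dy=-4->D; (3,6):dx=-1,dy=-6->C; (3,7):dx=-6,dy=-8->C; (3,8):dx=-3,dy=-2->C
  (3,9):dx=+2,dy=-14->D; (4,5):dx=+11,dy=+6->C; (4,6):dx=+6,dy=+4->C; (4,7):dx=+1,dy=+2->C
  (4,8):dx=+4,dy=+8->C; (4,9):dx=+9,dy=-4->D; (5,6):dx=-5,dy=-2->C; (5,7):dx=-10,dy=-4->C
  (5,8):dx=-7,dy=+2->D; (5,9):dx=-2,dy=-10->C; (6,7):dx=-5,dy=-2->C; (6,8):dx=-2,dy=+4->D
  (6,9):dx=+3,dy=-8->D; (7,8):dx=+3,dy=+6->C; (7,9):dx=+8,dy=-6->D; (8,9):dx=+5,dy=-12->D
Step 2: C = 23, D = 13, total pairs = 36.
Step 3: tau = (C - D)/(n(n-1)/2) = (23 - 13)/36 = 0.277778.
Step 4: Exact two-sided p-value (enumerate n! = 362880 permutations of y under H0): p = 0.358488.
Step 5: alpha = 0.05. fail to reject H0.

tau_b = 0.2778 (C=23, D=13), p = 0.358488, fail to reject H0.


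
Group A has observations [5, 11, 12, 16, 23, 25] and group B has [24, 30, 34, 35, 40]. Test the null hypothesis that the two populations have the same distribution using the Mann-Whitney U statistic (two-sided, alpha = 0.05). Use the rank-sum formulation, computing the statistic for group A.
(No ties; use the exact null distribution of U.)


Step 1: Combine and sort all 11 observations; assign midranks.
sorted (value, group): (5,X), (11,X), (12,X), (16,X), (23,X), (24,Y), (25,X), (30,Y), (34,Y), (35,Y), (40,Y)
ranks: 5->1, 11->2, 12->3, 16->4, 23->5, 24->6, 25->7, 30->8, 34->9, 35->10, 40->11
Step 2: Rank sum for X: R1 = 1 + 2 + 3 + 4 + 5 + 7 = 22.
Step 3: U_X = R1 - n1(n1+1)/2 = 22 - 6*7/2 = 22 - 21 = 1.
       U_Y = n1*n2 - U_X = 30 - 1 = 29.
Step 4: No ties, so the exact null distribution of U (based on enumerating the C(11,6) = 462 equally likely rank assignments) gives the two-sided p-value.
Step 5: p-value = 0.008658; compare to alpha = 0.05. reject H0.

U_X = 1, p = 0.008658, reject H0 at alpha = 0.05.


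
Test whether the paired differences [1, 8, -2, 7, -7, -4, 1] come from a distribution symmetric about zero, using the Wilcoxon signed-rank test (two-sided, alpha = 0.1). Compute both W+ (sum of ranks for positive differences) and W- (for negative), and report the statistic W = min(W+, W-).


Step 1: Drop any zero differences (none here) and take |d_i|.
|d| = [1, 8, 2, 7, 7, 4, 1]
Step 2: Midrank |d_i| (ties get averaged ranks).
ranks: |1|->1.5, |8|->7, |2|->3, |7|->5.5, |7|->5.5, |4|->4, |1|->1.5
Step 3: Attach original signs; sum ranks with positive sign and with negative sign.
W+ = 1.5 + 7 + 5.5 + 1.5 = 15.5
W- = 3 + 5.5 + 4 = 12.5
(Check: W+ + W- = 28 should equal n(n+1)/2 = 28.)
Step 4: Test statistic W = min(W+, W-) = 12.5.
Step 5: Ties in |d|, so use the tie-corrected normal approximation.
        E[W] = n(n+1)/4 = 7*8/4 = 14.
        Tie groups: |d|=1 (t=2), |d|=7 (t=2); sum(t^3 - t) = 12.
        Var[W] = n(n+1)(2n+1)/24 - sum(t^3-t)/48 = 840/24 - 12/48 = 34.75.
        z = (W - E[W]) / sqrt(Var[W]) = (12.5 - 14) / 5.8949 = -0.2545.
        Two-sided p = 2*Phi(z) = 0.799143.
Step 6: alpha = 0.1. fail to reject H0.

W+ = 15.5, W- = 12.5, W = min = 12.5, p = 0.799143, fail to reject H0.


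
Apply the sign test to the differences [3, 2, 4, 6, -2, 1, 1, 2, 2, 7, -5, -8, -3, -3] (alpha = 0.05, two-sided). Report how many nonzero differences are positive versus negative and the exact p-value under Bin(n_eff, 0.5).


Step 1: Discard zero differences. Original n = 14; n_eff = number of nonzero differences = 14.
Nonzero differences (with sign): +3, +2, +4, +6, -2, +1, +1, +2, +2, +7, -5, -8, -3, -3
Step 2: Count signs: positive = 9, negative = 5.
Step 3: Under H0: P(positive) = 0.5, so the number of positives S ~ Bin(14, 0.5).
Step 4: Two-sided exact p-value = sum of Bin(14,0.5) probabilities at or below the observed probability = 0.423950.
Step 5: alpha = 0.05. fail to reject H0.

n_eff = 14, pos = 9, neg = 5, p = 0.423950, fail to reject H0.


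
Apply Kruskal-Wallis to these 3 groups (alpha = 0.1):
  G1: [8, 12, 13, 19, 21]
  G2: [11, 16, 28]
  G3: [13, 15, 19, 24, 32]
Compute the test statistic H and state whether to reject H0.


Step 1: Combine all N = 13 observations and assign midranks.
sorted (value, group, rank): (8,G1,1), (11,G2,2), (12,G1,3), (13,G1,4.5), (13,G3,4.5), (15,G3,6), (16,G2,7), (19,G1,8.5), (19,G3,8.5), (21,G1,10), (24,G3,11), (28,G2,12), (32,G3,13)
Step 2: Sum ranks within each group.
R_1 = 27 (n_1 = 5)
R_2 = 21 (n_2 = 3)
R_3 = 43 (n_3 = 5)
Step 3: H = 12/(N(N+1)) * sum(R_i^2/n_i) - 3(N+1)
     = 12/(13*14) * (27^2/5 + 21^2/3 + 43^2/5) - 3*14
     = 0.065934 * 662.6 - 42
     = 1.687912.
Step 4: Ties present; correction factor C = 1 - 12/(13^3 - 13) = 0.994505. Corrected H = 1.687912 / 0.994505 = 1.697238.
Step 5: Under H0, H ~ chi^2(2); p-value = 0.428006.
Step 6: alpha = 0.1. fail to reject H0.

H = 1.6972, df = 2, p = 0.428006, fail to reject H0.


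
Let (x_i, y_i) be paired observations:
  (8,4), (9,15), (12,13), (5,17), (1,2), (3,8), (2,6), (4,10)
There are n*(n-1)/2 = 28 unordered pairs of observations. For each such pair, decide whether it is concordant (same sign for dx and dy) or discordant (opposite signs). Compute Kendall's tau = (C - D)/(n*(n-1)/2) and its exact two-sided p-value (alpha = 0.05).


Step 1: Enumerate the 28 unordered pairs (i,j) with i<j and classify each by sign(x_j-x_i) * sign(y_j-y_i).
  (1,2):dx=+1,dy=+11->C; (1,3):dx=+4,dy=+9->C; (1,4):dx=-3,dy=+13->D; (1,5):dx=-7,dy=-2->C
  (1,6):dx=-5,dy=+4->D; (1,7):dx=-6,dy=+2->D; (1,8):dx=-4,dy=+6->D; (2,3):dx=+3,dy=-2->D
  (2,4):dx=-4,dy=+2->D; (2,5):dx=-8,dy=-13->C; (2,6):dx=-6,dy=-7->C; (2,7):dx=-7,dy=-9->C
  (2,8):dx=-5,dy=-5->C; (3,4):dx=-7,dy=+4->D; (3,5):dx=-11,dy=-11->C; (3,6):dx=-9,dy=-5->C
  (3,7):dx=-10,dy=-7->C; (3,8):dx=-8,dy=-3->C; (4,5):dx=-4,dy=-15->C; (4,6):dx=-2,dy=-9->C
  (4,7):dx=-3,dy=-11->C; (4,8):dx=-1,dy=-7->C; (5,6):dx=+2,dy=+6->C; (5,7):dx=+1,dy=+4->C
  (5,8):dx=+3,dy=+8->C; (6,7):dx=-1,dy=-2->C; (6,8):dx=+1,dy=+2->C; (7,8):dx=+2,dy=+4->C
Step 2: C = 21, D = 7, total pairs = 28.
Step 3: tau = (C - D)/(n(n-1)/2) = (21 - 7)/28 = 0.500000.
Step 4: Exact two-sided p-value (enumerate n! = 40320 permutations of y under H0): p = 0.108681.
Step 5: alpha = 0.05. fail to reject H0.

tau_b = 0.5000 (C=21, D=7), p = 0.108681, fail to reject H0.


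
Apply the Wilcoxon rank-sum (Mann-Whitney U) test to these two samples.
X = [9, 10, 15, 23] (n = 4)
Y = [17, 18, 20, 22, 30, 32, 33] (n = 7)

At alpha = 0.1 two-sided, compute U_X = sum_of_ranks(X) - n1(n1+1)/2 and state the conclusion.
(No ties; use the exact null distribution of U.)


Step 1: Combine and sort all 11 observations; assign midranks.
sorted (value, group): (9,X), (10,X), (15,X), (17,Y), (18,Y), (20,Y), (22,Y), (23,X), (30,Y), (32,Y), (33,Y)
ranks: 9->1, 10->2, 15->3, 17->4, 18->5, 20->6, 22->7, 23->8, 30->9, 32->10, 33->11
Step 2: Rank sum for X: R1 = 1 + 2 + 3 + 8 = 14.
Step 3: U_X = R1 - n1(n1+1)/2 = 14 - 4*5/2 = 14 - 10 = 4.
       U_Y = n1*n2 - U_X = 28 - 4 = 24.
Step 4: No ties, so the exact null distribution of U (based on enumerating the C(11,4) = 330 equally likely rank assignments) gives the two-sided p-value.
Step 5: p-value = 0.072727; compare to alpha = 0.1. reject H0.

U_X = 4, p = 0.072727, reject H0 at alpha = 0.1.


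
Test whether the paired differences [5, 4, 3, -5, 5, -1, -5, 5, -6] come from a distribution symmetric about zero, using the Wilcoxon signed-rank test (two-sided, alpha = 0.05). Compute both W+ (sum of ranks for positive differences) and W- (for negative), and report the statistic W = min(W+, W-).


Step 1: Drop any zero differences (none here) and take |d_i|.
|d| = [5, 4, 3, 5, 5, 1, 5, 5, 6]
Step 2: Midrank |d_i| (ties get averaged ranks).
ranks: |5|->6, |4|->3, |3|->2, |5|->6, |5|->6, |1|->1, |5|->6, |5|->6, |6|->9
Step 3: Attach original signs; sum ranks with positive sign and with negative sign.
W+ = 6 + 3 + 2 + 6 + 6 = 23
W- = 6 + 1 + 6 + 9 = 22
(Check: W+ + W- = 45 should equal n(n+1)/2 = 45.)
Step 4: Test statistic W = min(W+, W-) = 22.
Step 5: Ties in |d|, so use the tie-corrected normal approximation.
        E[W] = n(n+1)/4 = 9*10/4 = 22.5.
        Tie groups: |d|=5 (t=5); sum(t^3 - t) = 120.
        Var[W] = n(n+1)(2n+1)/24 - sum(t^3-t)/48 = 1710/24 - 120/48 = 68.75.
        z = (W - E[W]) / sqrt(Var[W]) = (22 - 22.5) / 8.2916 = -0.0603.
        Two-sided p = 2*Phi(z) = 0.951915.
Step 6: alpha = 0.05. fail to reject H0.

W+ = 23, W- = 22, W = min = 22, p = 0.951915, fail to reject H0.


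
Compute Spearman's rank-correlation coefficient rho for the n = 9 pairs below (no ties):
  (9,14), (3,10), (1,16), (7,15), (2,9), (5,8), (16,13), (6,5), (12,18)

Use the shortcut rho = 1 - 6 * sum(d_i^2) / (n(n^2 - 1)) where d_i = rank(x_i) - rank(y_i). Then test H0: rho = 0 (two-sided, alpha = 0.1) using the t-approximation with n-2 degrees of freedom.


Step 1: Rank x and y separately (midranks; no ties here).
rank(x): 9->7, 3->3, 1->1, 7->6, 2->2, 5->4, 16->9, 6->5, 12->8
rank(y): 14->6, 10->4, 16->8, 15->7, 9->3, 8->2, 13->5, 5->1, 18->9
Step 2: d_i = R_x(i) - R_y(i); compute d_i^2.
  (7-6)^2=1, (3-4)^2=1, (1-8)^2=49, (6-7)^2=1, (2-3)^2=1, (4-2)^2=4, (9-5)^2=16, (5-1)^2=16, (8-9)^2=1
sum(d^2) = 90.
Step 3: rho = 1 - 6*90 / (9*(9^2 - 1)) = 1 - 540/720 = 0.250000.
Step 4: Under H0, t = rho * sqrt((n-2)/(1-rho^2)) = 0.6831 ~ t(7).
Step 5: Two-sided p-value from the t-distribution with 7 df = 0.516490.
Step 6: alpha = 0.1. fail to reject H0.

rho = 0.2500, p = 0.516490, fail to reject H0 at alpha = 0.1.


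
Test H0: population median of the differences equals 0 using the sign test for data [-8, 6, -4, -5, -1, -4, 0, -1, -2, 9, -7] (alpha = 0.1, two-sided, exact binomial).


Step 1: Discard zero differences. Original n = 11; n_eff = number of nonzero differences = 10.
Nonzero differences (with sign): -8, +6, -4, -5, -1, -4, -1, -2, +9, -7
Step 2: Count signs: positive = 2, negative = 8.
Step 3: Under H0: P(positive) = 0.5, so the number of positives S ~ Bin(10, 0.5).
Step 4: Two-sided exact p-value = sum of Bin(10,0.5) probabilities at or below the observed probability = 0.109375.
Step 5: alpha = 0.1. fail to reject H0.

n_eff = 10, pos = 2, neg = 8, p = 0.109375, fail to reject H0.


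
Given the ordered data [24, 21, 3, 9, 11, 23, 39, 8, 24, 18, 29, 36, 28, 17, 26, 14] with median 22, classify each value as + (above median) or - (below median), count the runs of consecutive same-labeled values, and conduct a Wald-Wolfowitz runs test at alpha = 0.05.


Step 1: Compute median = 22; label A = above, B = below.
Labels in order: ABBBBAABABAAABAB  (n_A = 8, n_B = 8)
Step 2: Count runs R = 10.
Step 3: Under H0 (random ordering), E[R] = 2*n_A*n_B/(n_A+n_B) + 1 = 2*8*8/16 + 1 = 9.0000.
        Var[R] = 2*n_A*n_B*(2*n_A*n_B - n_A - n_B) / ((n_A+n_B)^2 * (n_A+n_B-1)) = 14336/3840 = 3.7333.
        SD[R] = 1.9322.
Step 4: Continuity-corrected z = (R - 0.5 - E[R]) / SD[R] = (10 - 0.5 - 9.0000) / 1.9322 = 0.2588.
Step 5: Two-sided p-value via normal approximation = 2*(1 - Phi(|z|)) = 0.795809.
Step 6: alpha = 0.05. fail to reject H0.

R = 10, z = 0.2588, p = 0.795809, fail to reject H0.


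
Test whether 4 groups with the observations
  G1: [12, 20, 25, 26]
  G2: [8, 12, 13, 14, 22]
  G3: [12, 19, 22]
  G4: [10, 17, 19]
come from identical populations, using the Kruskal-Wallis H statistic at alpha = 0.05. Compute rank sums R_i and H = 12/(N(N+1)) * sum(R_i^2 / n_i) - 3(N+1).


Step 1: Combine all N = 15 observations and assign midranks.
sorted (value, group, rank): (8,G2,1), (10,G4,2), (12,G1,4), (12,G2,4), (12,G3,4), (13,G2,6), (14,G2,7), (17,G4,8), (19,G3,9.5), (19,G4,9.5), (20,G1,11), (22,G2,12.5), (22,G3,12.5), (25,G1,14), (26,G1,15)
Step 2: Sum ranks within each group.
R_1 = 44 (n_1 = 4)
R_2 = 30.5 (n_2 = 5)
R_3 = 26 (n_3 = 3)
R_4 = 19.5 (n_4 = 3)
Step 3: H = 12/(N(N+1)) * sum(R_i^2/n_i) - 3(N+1)
     = 12/(15*16) * (44^2/4 + 30.5^2/5 + 26^2/3 + 19.5^2/3) - 3*16
     = 0.050000 * 1022.13 - 48
     = 3.106667.
Step 4: Ties present; correction factor C = 1 - 36/(15^3 - 15) = 0.989286. Corrected H = 3.106667 / 0.989286 = 3.140313.
Step 5: Under H0, H ~ chi^2(3); p-value = 0.370494.
Step 6: alpha = 0.05. fail to reject H0.

H = 3.1403, df = 3, p = 0.370494, fail to reject H0.


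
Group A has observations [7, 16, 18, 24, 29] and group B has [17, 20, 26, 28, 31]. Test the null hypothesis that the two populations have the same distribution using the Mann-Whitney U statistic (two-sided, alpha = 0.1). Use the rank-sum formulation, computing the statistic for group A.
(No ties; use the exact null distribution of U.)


Step 1: Combine and sort all 10 observations; assign midranks.
sorted (value, group): (7,X), (16,X), (17,Y), (18,X), (20,Y), (24,X), (26,Y), (28,Y), (29,X), (31,Y)
ranks: 7->1, 16->2, 17->3, 18->4, 20->5, 24->6, 26->7, 28->8, 29->9, 31->10
Step 2: Rank sum for X: R1 = 1 + 2 + 4 + 6 + 9 = 22.
Step 3: U_X = R1 - n1(n1+1)/2 = 22 - 5*6/2 = 22 - 15 = 7.
       U_Y = n1*n2 - U_X = 25 - 7 = 18.
Step 4: No ties, so the exact null distribution of U (based on enumerating the C(10,5) = 252 equally likely rank assignments) gives the two-sided p-value.
Step 5: p-value = 0.309524; compare to alpha = 0.1. fail to reject H0.

U_X = 7, p = 0.309524, fail to reject H0 at alpha = 0.1.


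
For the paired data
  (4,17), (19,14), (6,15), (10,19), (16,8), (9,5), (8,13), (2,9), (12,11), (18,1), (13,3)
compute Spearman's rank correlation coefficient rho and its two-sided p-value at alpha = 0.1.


Step 1: Rank x and y separately (midranks; no ties here).
rank(x): 4->2, 19->11, 6->3, 10->6, 16->9, 9->5, 8->4, 2->1, 12->7, 18->10, 13->8
rank(y): 17->10, 14->8, 15->9, 19->11, 8->4, 5->3, 13->7, 9->5, 11->6, 1->1, 3->2
Step 2: d_i = R_x(i) - R_y(i); compute d_i^2.
  (2-10)^2=64, (11-8)^2=9, (3-9)^2=36, (6-11)^2=25, (9-4)^2=25, (5-3)^2=4, (4-7)^2=9, (1-5)^2=16, (7-6)^2=1, (10-1)^2=81, (8-2)^2=36
sum(d^2) = 306.
Step 3: rho = 1 - 6*306 / (11*(11^2 - 1)) = 1 - 1836/1320 = -0.390909.
Step 4: Under H0, t = rho * sqrt((n-2)/(1-rho^2)) = -1.2741 ~ t(9).
Step 5: Two-sided p-value from the t-distribution with 9 df = 0.234540.
Step 6: alpha = 0.1. fail to reject H0.

rho = -0.3909, p = 0.234540, fail to reject H0 at alpha = 0.1.


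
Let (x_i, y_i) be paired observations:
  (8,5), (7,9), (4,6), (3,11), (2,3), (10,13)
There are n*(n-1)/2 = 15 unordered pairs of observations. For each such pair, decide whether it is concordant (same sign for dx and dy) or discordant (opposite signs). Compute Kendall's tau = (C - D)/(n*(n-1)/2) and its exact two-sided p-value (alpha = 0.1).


Step 1: Enumerate the 15 unordered pairs (i,j) with i<j and classify each by sign(x_j-x_i) * sign(y_j-y_i).
  (1,2):dx=-1,dy=+4->D; (1,3):dx=-4,dy=+1->D; (1,4):dx=-5,dy=+6->D; (1,5):dx=-6,dy=-2->C
  (1,6):dx=+2,dy=+8->C; (2,3):dx=-3,dy=-3->C; (2,4):dx=-4,dy=+2->D; (2,5):dx=-5,dy=-6->C
  (2,6):dx=+3,dy=+4->C; (3,4):dx=-1,dy=+5->D; (3,5):dx=-2,dy=-3->C; (3,6):dx=+6,dy=+7->C
  (4,5):dx=-1,dy=-8->C; (4,6):dx=+7,dy=+2->C; (5,6):dx=+8,dy=+10->C
Step 2: C = 10, D = 5, total pairs = 15.
Step 3: tau = (C - D)/(n(n-1)/2) = (10 - 5)/15 = 0.333333.
Step 4: Exact two-sided p-value (enumerate n! = 720 permutations of y under H0): p = 0.469444.
Step 5: alpha = 0.1. fail to reject H0.

tau_b = 0.3333 (C=10, D=5), p = 0.469444, fail to reject H0.


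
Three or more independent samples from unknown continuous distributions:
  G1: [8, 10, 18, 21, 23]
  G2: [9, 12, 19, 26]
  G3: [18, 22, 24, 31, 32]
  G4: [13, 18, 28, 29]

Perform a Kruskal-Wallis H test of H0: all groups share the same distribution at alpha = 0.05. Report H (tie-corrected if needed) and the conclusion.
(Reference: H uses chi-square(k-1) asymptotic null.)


Step 1: Combine all N = 18 observations and assign midranks.
sorted (value, group, rank): (8,G1,1), (9,G2,2), (10,G1,3), (12,G2,4), (13,G4,5), (18,G1,7), (18,G3,7), (18,G4,7), (19,G2,9), (21,G1,10), (22,G3,11), (23,G1,12), (24,G3,13), (26,G2,14), (28,G4,15), (29,G4,16), (31,G3,17), (32,G3,18)
Step 2: Sum ranks within each group.
R_1 = 33 (n_1 = 5)
R_2 = 29 (n_2 = 4)
R_3 = 66 (n_3 = 5)
R_4 = 43 (n_4 = 4)
Step 3: H = 12/(N(N+1)) * sum(R_i^2/n_i) - 3(N+1)
     = 12/(18*19) * (33^2/5 + 29^2/4 + 66^2/5 + 43^2/4) - 3*19
     = 0.035088 * 1761.5 - 57
     = 4.807018.
Step 4: Ties present; correction factor C = 1 - 24/(18^3 - 18) = 0.995872. Corrected H = 4.807018 / 0.995872 = 4.826943.
Step 5: Under H0, H ~ chi^2(3); p-value = 0.184917.
Step 6: alpha = 0.05. fail to reject H0.

H = 4.8269, df = 3, p = 0.184917, fail to reject H0.


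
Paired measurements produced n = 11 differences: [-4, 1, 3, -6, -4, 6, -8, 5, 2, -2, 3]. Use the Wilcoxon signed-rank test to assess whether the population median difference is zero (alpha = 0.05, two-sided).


Step 1: Drop any zero differences (none here) and take |d_i|.
|d| = [4, 1, 3, 6, 4, 6, 8, 5, 2, 2, 3]
Step 2: Midrank |d_i| (ties get averaged ranks).
ranks: |4|->6.5, |1|->1, |3|->4.5, |6|->9.5, |4|->6.5, |6|->9.5, |8|->11, |5|->8, |2|->2.5, |2|->2.5, |3|->4.5
Step 3: Attach original signs; sum ranks with positive sign and with negative sign.
W+ = 1 + 4.5 + 9.5 + 8 + 2.5 + 4.5 = 30
W- = 6.5 + 9.5 + 6.5 + 11 + 2.5 = 36
(Check: W+ + W- = 66 should equal n(n+1)/2 = 66.)
Step 4: Test statistic W = min(W+, W-) = 30.
Step 5: Ties in |d|, so use the tie-corrected normal approximation.
        E[W] = n(n+1)/4 = 11*12/4 = 33.
        Tie groups: |d|=2 (t=2), |d|=3 (t=2), |d|=4 (t=2), |d|=6 (t=2); sum(t^3 - t) = 24.
        Var[W] = n(n+1)(2n+1)/24 - sum(t^3-t)/48 = 3036/24 - 24/48 = 126.
        z = (W - E[W]) / sqrt(Var[W]) = (30 - 33) / 11.2250 = -0.2673.
        Two-sided p = 2*Phi(z) = 0.789268.
Step 6: alpha = 0.05. fail to reject H0.

W+ = 30, W- = 36, W = min = 30, p = 0.789268, fail to reject H0.


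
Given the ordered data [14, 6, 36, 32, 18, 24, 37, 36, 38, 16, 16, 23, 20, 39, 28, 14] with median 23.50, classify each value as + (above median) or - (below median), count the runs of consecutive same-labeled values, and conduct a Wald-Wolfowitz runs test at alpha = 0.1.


Step 1: Compute median = 23.50; label A = above, B = below.
Labels in order: BBAABAAAABBBBAAB  (n_A = 8, n_B = 8)
Step 2: Count runs R = 7.
Step 3: Under H0 (random ordering), E[R] = 2*n_A*n_B/(n_A+n_B) + 1 = 2*8*8/16 + 1 = 9.0000.
        Var[R] = 2*n_A*n_B*(2*n_A*n_B - n_A - n_B) / ((n_A+n_B)^2 * (n_A+n_B-1)) = 14336/3840 = 3.7333.
        SD[R] = 1.9322.
Step 4: Continuity-corrected z = (R + 0.5 - E[R]) / SD[R] = (7 + 0.5 - 9.0000) / 1.9322 = -0.7763.
Step 5: Two-sided p-value via normal approximation = 2*(1 - Phi(|z|)) = 0.437558.
Step 6: alpha = 0.1. fail to reject H0.

R = 7, z = -0.7763, p = 0.437558, fail to reject H0.


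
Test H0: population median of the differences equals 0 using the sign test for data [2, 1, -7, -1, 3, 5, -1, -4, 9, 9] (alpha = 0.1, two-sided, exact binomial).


Step 1: Discard zero differences. Original n = 10; n_eff = number of nonzero differences = 10.
Nonzero differences (with sign): +2, +1, -7, -1, +3, +5, -1, -4, +9, +9
Step 2: Count signs: positive = 6, negative = 4.
Step 3: Under H0: P(positive) = 0.5, so the number of positives S ~ Bin(10, 0.5).
Step 4: Two-sided exact p-value = sum of Bin(10,0.5) probabilities at or below the observed probability = 0.753906.
Step 5: alpha = 0.1. fail to reject H0.

n_eff = 10, pos = 6, neg = 4, p = 0.753906, fail to reject H0.


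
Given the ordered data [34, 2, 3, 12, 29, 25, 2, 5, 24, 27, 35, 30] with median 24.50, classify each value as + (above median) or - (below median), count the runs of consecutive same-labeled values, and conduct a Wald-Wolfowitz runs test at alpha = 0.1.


Step 1: Compute median = 24.50; label A = above, B = below.
Labels in order: ABBBAABBBAAA  (n_A = 6, n_B = 6)
Step 2: Count runs R = 5.
Step 3: Under H0 (random ordering), E[R] = 2*n_A*n_B/(n_A+n_B) + 1 = 2*6*6/12 + 1 = 7.0000.
        Var[R] = 2*n_A*n_B*(2*n_A*n_B - n_A - n_B) / ((n_A+n_B)^2 * (n_A+n_B-1)) = 4320/1584 = 2.7273.
        SD[R] = 1.6514.
Step 4: Continuity-corrected z = (R + 0.5 - E[R]) / SD[R] = (5 + 0.5 - 7.0000) / 1.6514 = -0.9083.
Step 5: Two-sided p-value via normal approximation = 2*(1 - Phi(|z|)) = 0.363722.
Step 6: alpha = 0.1. fail to reject H0.

R = 5, z = -0.9083, p = 0.363722, fail to reject H0.


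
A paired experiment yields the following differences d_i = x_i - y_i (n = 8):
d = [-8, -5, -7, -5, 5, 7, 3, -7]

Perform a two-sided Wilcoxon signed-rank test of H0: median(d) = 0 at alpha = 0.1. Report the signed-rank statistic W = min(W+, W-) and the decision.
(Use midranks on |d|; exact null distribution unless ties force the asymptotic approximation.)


Step 1: Drop any zero differences (none here) and take |d_i|.
|d| = [8, 5, 7, 5, 5, 7, 3, 7]
Step 2: Midrank |d_i| (ties get averaged ranks).
ranks: |8|->8, |5|->3, |7|->6, |5|->3, |5|->3, |7|->6, |3|->1, |7|->6
Step 3: Attach original signs; sum ranks with positive sign and with negative sign.
W+ = 3 + 6 + 1 = 10
W- = 8 + 3 + 6 + 3 + 6 = 26
(Check: W+ + W- = 36 should equal n(n+1)/2 = 36.)
Step 4: Test statistic W = min(W+, W-) = 10.
Step 5: Ties in |d|, so use the tie-corrected normal approximation.
        E[W] = n(n+1)/4 = 8*9/4 = 18.
        Tie groups: |d|=5 (t=3), |d|=7 (t=3); sum(t^3 - t) = 48.
        Var[W] = n(n+1)(2n+1)/24 - sum(t^3-t)/48 = 1224/24 - 48/48 = 50.
        z = (W - E[W]) / sqrt(Var[W]) = (10 - 18) / 7.0711 = -1.1314.
        Two-sided p = 2*Phi(z) = 0.257899.
Step 6: alpha = 0.1. fail to reject H0.

W+ = 10, W- = 26, W = min = 10, p = 0.257899, fail to reject H0.


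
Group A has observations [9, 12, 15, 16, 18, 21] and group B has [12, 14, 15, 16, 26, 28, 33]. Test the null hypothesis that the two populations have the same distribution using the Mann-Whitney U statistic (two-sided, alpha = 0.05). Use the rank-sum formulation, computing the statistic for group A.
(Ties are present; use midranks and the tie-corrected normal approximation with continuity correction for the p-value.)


Step 1: Combine and sort all 13 observations; assign midranks.
sorted (value, group): (9,X), (12,X), (12,Y), (14,Y), (15,X), (15,Y), (16,X), (16,Y), (18,X), (21,X), (26,Y), (28,Y), (33,Y)
ranks: 9->1, 12->2.5, 12->2.5, 14->4, 15->5.5, 15->5.5, 16->7.5, 16->7.5, 18->9, 21->10, 26->11, 28->12, 33->13
Step 2: Rank sum for X: R1 = 1 + 2.5 + 5.5 + 7.5 + 9 + 10 = 35.5.
Step 3: U_X = R1 - n1(n1+1)/2 = 35.5 - 6*7/2 = 35.5 - 21 = 14.5.
       U_Y = n1*n2 - U_X = 42 - 14.5 = 27.5.
Step 4: Ties are present, so use the tie-corrected normal approximation (with continuity correction) for the p-value.
Step 5: p-value = 0.389405; compare to alpha = 0.05. fail to reject H0.

U_X = 14.5, p = 0.389405, fail to reject H0 at alpha = 0.05.


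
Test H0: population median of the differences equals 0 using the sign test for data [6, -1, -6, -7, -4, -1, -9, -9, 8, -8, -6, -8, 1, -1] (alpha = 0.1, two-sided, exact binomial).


Step 1: Discard zero differences. Original n = 14; n_eff = number of nonzero differences = 14.
Nonzero differences (with sign): +6, -1, -6, -7, -4, -1, -9, -9, +8, -8, -6, -8, +1, -1
Step 2: Count signs: positive = 3, negative = 11.
Step 3: Under H0: P(positive) = 0.5, so the number of positives S ~ Bin(14, 0.5).
Step 4: Two-sided exact p-value = sum of Bin(14,0.5) probabilities at or below the observed probability = 0.057373.
Step 5: alpha = 0.1. reject H0.

n_eff = 14, pos = 3, neg = 11, p = 0.057373, reject H0.


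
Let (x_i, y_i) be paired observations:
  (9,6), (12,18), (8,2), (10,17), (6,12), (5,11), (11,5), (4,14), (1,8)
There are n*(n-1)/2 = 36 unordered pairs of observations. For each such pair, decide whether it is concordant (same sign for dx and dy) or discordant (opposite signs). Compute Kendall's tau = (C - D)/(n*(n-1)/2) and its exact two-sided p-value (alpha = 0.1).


Step 1: Enumerate the 36 unordered pairs (i,j) with i<j and classify each by sign(x_j-x_i) * sign(y_j-y_i).
  (1,2):dx=+3,dy=+12->C; (1,3):dx=-1,dy=-4->C; (1,4):dx=+1,dy=+11->C; (1,5):dx=-3,dy=+6->D
  (1,6):dx=-4,dy=+5->D; (1,7):dx=+2,dy=-1->D; (1,8):dx=-5,dy=+8->D; (1,9):dx=-8,dy=+2->D
  (2,3):dx=-4,dy=-16->C; (2,4):dx=-2,dy=-1->C; (2,5):dx=-6,dy=-6->C; (2,6):dx=-7,dy=-7->C
  (2,7):dx=-1,dy=-13->C; (2,8):dx=-8,dy=-4->C; (2,9):dx=-11,dy=-10->C; (3,4):dx=+2,dy=+15->C
  (3,5):dx=-2,dy=+10->D; (3,6):dx=-3,dy=+9->D; (3,7):dx=+3,dy=+3->C; (3,8):dx=-4,dy=+12->D
  (3,9):dx=-7,dy=+6->D; (4,5):dx=-4,dy=-5->C; (4,6):dx=-5,dy=-6->C; (4,7):dx=+1,dy=-12->D
  (4,8):dx=-6,dy=-3->C; (4,9):dx=-9,dy=-9->C; (5,6):dx=-1,dy=-1->C; (5,7):dx=+5,dy=-7->D
  (5,8):dx=-2,dy=+2->D; (5,9):dx=-5,dy=-4->C; (6,7):dx=+6,dy=-6->D; (6,8):dx=-1,dy=+3->D
  (6,9):dx=-4,dy=-3->C; (7,8):dx=-7,dy=+9->D; (7,9):dx=-10,dy=+3->D; (8,9):dx=-3,dy=-6->C
Step 2: C = 20, D = 16, total pairs = 36.
Step 3: tau = (C - D)/(n(n-1)/2) = (20 - 16)/36 = 0.111111.
Step 4: Exact two-sided p-value (enumerate n! = 362880 permutations of y under H0): p = 0.761414.
Step 5: alpha = 0.1. fail to reject H0.

tau_b = 0.1111 (C=20, D=16), p = 0.761414, fail to reject H0.


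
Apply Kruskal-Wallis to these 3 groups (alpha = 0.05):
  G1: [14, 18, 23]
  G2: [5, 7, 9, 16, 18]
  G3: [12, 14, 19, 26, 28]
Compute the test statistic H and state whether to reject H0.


Step 1: Combine all N = 13 observations and assign midranks.
sorted (value, group, rank): (5,G2,1), (7,G2,2), (9,G2,3), (12,G3,4), (14,G1,5.5), (14,G3,5.5), (16,G2,7), (18,G1,8.5), (18,G2,8.5), (19,G3,10), (23,G1,11), (26,G3,12), (28,G3,13)
Step 2: Sum ranks within each group.
R_1 = 25 (n_1 = 3)
R_2 = 21.5 (n_2 = 5)
R_3 = 44.5 (n_3 = 5)
Step 3: H = 12/(N(N+1)) * sum(R_i^2/n_i) - 3(N+1)
     = 12/(13*14) * (25^2/3 + 21.5^2/5 + 44.5^2/5) - 3*14
     = 0.065934 * 696.833 - 42
     = 3.945055.
Step 4: Ties present; correction factor C = 1 - 12/(13^3 - 13) = 0.994505. Corrected H = 3.945055 / 0.994505 = 3.966851.
Step 5: Under H0, H ~ chi^2(2); p-value = 0.137597.
Step 6: alpha = 0.05. fail to reject H0.

H = 3.9669, df = 2, p = 0.137597, fail to reject H0.


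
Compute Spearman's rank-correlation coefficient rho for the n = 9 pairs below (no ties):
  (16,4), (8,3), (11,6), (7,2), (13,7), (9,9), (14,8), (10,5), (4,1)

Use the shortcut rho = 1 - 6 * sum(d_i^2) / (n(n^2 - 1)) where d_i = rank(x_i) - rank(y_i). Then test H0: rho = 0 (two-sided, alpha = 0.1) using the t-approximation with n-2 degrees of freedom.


Step 1: Rank x and y separately (midranks; no ties here).
rank(x): 16->9, 8->3, 11->6, 7->2, 13->7, 9->4, 14->8, 10->5, 4->1
rank(y): 4->4, 3->3, 6->6, 2->2, 7->7, 9->9, 8->8, 5->5, 1->1
Step 2: d_i = R_x(i) - R_y(i); compute d_i^2.
  (9-4)^2=25, (3-3)^2=0, (6-6)^2=0, (2-2)^2=0, (7-7)^2=0, (4-9)^2=25, (8-8)^2=0, (5-5)^2=0, (1-1)^2=0
sum(d^2) = 50.
Step 3: rho = 1 - 6*50 / (9*(9^2 - 1)) = 1 - 300/720 = 0.583333.
Step 4: Under H0, t = rho * sqrt((n-2)/(1-rho^2)) = 1.9001 ~ t(7).
Step 5: Two-sided p-value from the t-distribution with 7 df = 0.099186.
Step 6: alpha = 0.1. reject H0.

rho = 0.5833, p = 0.099186, reject H0 at alpha = 0.1.


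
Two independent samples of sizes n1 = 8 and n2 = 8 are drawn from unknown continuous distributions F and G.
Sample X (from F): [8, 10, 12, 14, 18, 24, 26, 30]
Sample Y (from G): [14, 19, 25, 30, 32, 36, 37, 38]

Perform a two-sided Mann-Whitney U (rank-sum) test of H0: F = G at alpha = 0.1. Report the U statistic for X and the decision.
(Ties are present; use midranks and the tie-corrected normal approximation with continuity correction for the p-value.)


Step 1: Combine and sort all 16 observations; assign midranks.
sorted (value, group): (8,X), (10,X), (12,X), (14,X), (14,Y), (18,X), (19,Y), (24,X), (25,Y), (26,X), (30,X), (30,Y), (32,Y), (36,Y), (37,Y), (38,Y)
ranks: 8->1, 10->2, 12->3, 14->4.5, 14->4.5, 18->6, 19->7, 24->8, 25->9, 26->10, 30->11.5, 30->11.5, 32->13, 36->14, 37->15, 38->16
Step 2: Rank sum for X: R1 = 1 + 2 + 3 + 4.5 + 6 + 8 + 10 + 11.5 = 46.
Step 3: U_X = R1 - n1(n1+1)/2 = 46 - 8*9/2 = 46 - 36 = 10.
       U_Y = n1*n2 - U_X = 64 - 10 = 54.
Step 4: Ties are present, so use the tie-corrected normal approximation (with continuity correction) for the p-value.
Step 5: p-value = 0.023742; compare to alpha = 0.1. reject H0.

U_X = 10, p = 0.023742, reject H0 at alpha = 0.1.


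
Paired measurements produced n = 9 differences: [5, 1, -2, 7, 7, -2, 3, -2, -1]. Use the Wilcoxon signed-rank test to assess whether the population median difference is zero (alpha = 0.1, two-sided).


Step 1: Drop any zero differences (none here) and take |d_i|.
|d| = [5, 1, 2, 7, 7, 2, 3, 2, 1]
Step 2: Midrank |d_i| (ties get averaged ranks).
ranks: |5|->7, |1|->1.5, |2|->4, |7|->8.5, |7|->8.5, |2|->4, |3|->6, |2|->4, |1|->1.5
Step 3: Attach original signs; sum ranks with positive sign and with negative sign.
W+ = 7 + 1.5 + 8.5 + 8.5 + 6 = 31.5
W- = 4 + 4 + 4 + 1.5 = 13.5
(Check: W+ + W- = 45 should equal n(n+1)/2 = 45.)
Step 4: Test statistic W = min(W+, W-) = 13.5.
Step 5: Ties in |d|, so use the tie-corrected normal approximation.
        E[W] = n(n+1)/4 = 9*10/4 = 22.5.
        Tie groups: |d|=1 (t=2), |d|=2 (t=3), |d|=7 (t=2); sum(t^3 - t) = 36.
        Var[W] = n(n+1)(2n+1)/24 - sum(t^3-t)/48 = 1710/24 - 36/48 = 70.5.
        z = (W - E[W]) / sqrt(Var[W]) = (13.5 - 22.5) / 8.3964 = -1.0719.
        Two-sided p = 2*Phi(z) = 0.283772.
Step 6: alpha = 0.1. fail to reject H0.

W+ = 31.5, W- = 13.5, W = min = 13.5, p = 0.283772, fail to reject H0.


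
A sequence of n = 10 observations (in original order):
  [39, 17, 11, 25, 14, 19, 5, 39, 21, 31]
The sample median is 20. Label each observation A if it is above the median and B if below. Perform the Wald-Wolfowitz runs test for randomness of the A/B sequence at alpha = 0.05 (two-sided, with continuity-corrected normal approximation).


Step 1: Compute median = 20; label A = above, B = below.
Labels in order: ABBABBBAAA  (n_A = 5, n_B = 5)
Step 2: Count runs R = 5.
Step 3: Under H0 (random ordering), E[R] = 2*n_A*n_B/(n_A+n_B) + 1 = 2*5*5/10 + 1 = 6.0000.
        Var[R] = 2*n_A*n_B*(2*n_A*n_B - n_A - n_B) / ((n_A+n_B)^2 * (n_A+n_B-1)) = 2000/900 = 2.2222.
        SD[R] = 1.4907.
Step 4: Continuity-corrected z = (R + 0.5 - E[R]) / SD[R] = (5 + 0.5 - 6.0000) / 1.4907 = -0.3354.
Step 5: Two-sided p-value via normal approximation = 2*(1 - Phi(|z|)) = 0.737316.
Step 6: alpha = 0.05. fail to reject H0.

R = 5, z = -0.3354, p = 0.737316, fail to reject H0.


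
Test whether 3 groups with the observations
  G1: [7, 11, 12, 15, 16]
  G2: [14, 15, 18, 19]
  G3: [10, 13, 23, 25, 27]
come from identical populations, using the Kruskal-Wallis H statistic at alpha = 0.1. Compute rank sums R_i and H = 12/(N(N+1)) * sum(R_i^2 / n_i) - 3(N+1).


Step 1: Combine all N = 14 observations and assign midranks.
sorted (value, group, rank): (7,G1,1), (10,G3,2), (11,G1,3), (12,G1,4), (13,G3,5), (14,G2,6), (15,G1,7.5), (15,G2,7.5), (16,G1,9), (18,G2,10), (19,G2,11), (23,G3,12), (25,G3,13), (27,G3,14)
Step 2: Sum ranks within each group.
R_1 = 24.5 (n_1 = 5)
R_2 = 34.5 (n_2 = 4)
R_3 = 46 (n_3 = 5)
Step 3: H = 12/(N(N+1)) * sum(R_i^2/n_i) - 3(N+1)
     = 12/(14*15) * (24.5^2/5 + 34.5^2/4 + 46^2/5) - 3*15
     = 0.057143 * 840.812 - 45
     = 3.046429.
Step 4: Ties present; correction factor C = 1 - 6/(14^3 - 14) = 0.997802. Corrected H = 3.046429 / 0.997802 = 3.053139.
Step 5: Under H0, H ~ chi^2(2); p-value = 0.217280.
Step 6: alpha = 0.1. fail to reject H0.

H = 3.0531, df = 2, p = 0.217280, fail to reject H0.


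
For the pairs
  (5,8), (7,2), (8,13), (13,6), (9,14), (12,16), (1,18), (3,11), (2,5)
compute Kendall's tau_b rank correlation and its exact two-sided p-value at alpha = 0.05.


Step 1: Enumerate the 36 unordered pairs (i,j) with i<j and classify each by sign(x_j-x_i) * sign(y_j-y_i).
  (1,2):dx=+2,dy=-6->D; (1,3):dx=+3,dy=+5->C; (1,4):dx=+8,dy=-2->D; (1,5):dx=+4,dy=+6->C
  (1,6):dx=+7,dy=+8->C; (1,7):dx=-4,dy=+10->D; (1,8):dx=-2,dy=+3->D; (1,9):dx=-3,dy=-3->C
  (2,3):dx=+1,dy=+11->C; (2,4):dx=+6,dy=+4->C; (2,5):dx=+2,dy=+12->C; (2,6):dx=+5,dy=+14->C
  (2,7):dx=-6,dy=+16->D; (2,8):dx=-4,dy=+9->D; (2,9):dx=-5,dy=+3->D; (3,4):dx=+5,dy=-7->D
  (3,5):dx=+1,dy=+1->C; (3,6):dx=+4,dy=+3->C; (3,7):dx=-7,dy=+5->D; (3,8):dx=-5,dy=-2->C
  (3,9):dx=-6,dy=-8->C; (4,5):dx=-4,dy=+8->D; (4,6):dx=-1,dy=+10->D; (4,7):dx=-12,dy=+12->D
  (4,8):dx=-10,dy=+5->D; (4,9):dx=-11,dy=-1->C; (5,6):dx=+3,dy=+2->C; (5,7):dx=-8,dy=+4->D
  (5,8):dx=-6,dy=-3->C; (5,9):dx=-7,dy=-9->C; (6,7):dx=-11,dy=+2->D; (6,8):dx=-9,dy=-5->C
  (6,9):dx=-10,dy=-11->C; (7,8):dx=+2,dy=-7->D; (7,9):dx=+1,dy=-13->D; (8,9):dx=-1,dy=-6->C
Step 2: C = 19, D = 17, total pairs = 36.
Step 3: tau = (C - D)/(n(n-1)/2) = (19 - 17)/36 = 0.055556.
Step 4: Exact two-sided p-value (enumerate n! = 362880 permutations of y under H0): p = 0.919455.
Step 5: alpha = 0.05. fail to reject H0.

tau_b = 0.0556 (C=19, D=17), p = 0.919455, fail to reject H0.


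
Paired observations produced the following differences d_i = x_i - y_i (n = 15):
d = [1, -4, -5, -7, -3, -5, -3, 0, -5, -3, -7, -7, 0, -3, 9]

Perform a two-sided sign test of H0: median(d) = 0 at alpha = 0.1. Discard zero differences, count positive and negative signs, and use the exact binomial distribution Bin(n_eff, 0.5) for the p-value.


Step 1: Discard zero differences. Original n = 15; n_eff = number of nonzero differences = 13.
Nonzero differences (with sign): +1, -4, -5, -7, -3, -5, -3, -5, -3, -7, -7, -3, +9
Step 2: Count signs: positive = 2, negative = 11.
Step 3: Under H0: P(positive) = 0.5, so the number of positives S ~ Bin(13, 0.5).
Step 4: Two-sided exact p-value = sum of Bin(13,0.5) probabilities at or below the observed probability = 0.022461.
Step 5: alpha = 0.1. reject H0.

n_eff = 13, pos = 2, neg = 11, p = 0.022461, reject H0.


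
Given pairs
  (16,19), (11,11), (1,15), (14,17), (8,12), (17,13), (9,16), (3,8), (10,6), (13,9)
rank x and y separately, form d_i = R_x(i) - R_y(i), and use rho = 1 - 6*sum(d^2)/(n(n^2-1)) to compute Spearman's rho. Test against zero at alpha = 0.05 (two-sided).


Step 1: Rank x and y separately (midranks; no ties here).
rank(x): 16->9, 11->6, 1->1, 14->8, 8->3, 17->10, 9->4, 3->2, 10->5, 13->7
rank(y): 19->10, 11->4, 15->7, 17->9, 12->5, 13->6, 16->8, 8->2, 6->1, 9->3
Step 2: d_i = R_x(i) - R_y(i); compute d_i^2.
  (9-10)^2=1, (6-4)^2=4, (1-7)^2=36, (8-9)^2=1, (3-5)^2=4, (10-6)^2=16, (4-8)^2=16, (2-2)^2=0, (5-1)^2=16, (7-3)^2=16
sum(d^2) = 110.
Step 3: rho = 1 - 6*110 / (10*(10^2 - 1)) = 1 - 660/990 = 0.333333.
Step 4: Under H0, t = rho * sqrt((n-2)/(1-rho^2)) = 1.0000 ~ t(8).
Step 5: Two-sided p-value from the t-distribution with 8 df = 0.346594.
Step 6: alpha = 0.05. fail to reject H0.

rho = 0.3333, p = 0.346594, fail to reject H0 at alpha = 0.05.


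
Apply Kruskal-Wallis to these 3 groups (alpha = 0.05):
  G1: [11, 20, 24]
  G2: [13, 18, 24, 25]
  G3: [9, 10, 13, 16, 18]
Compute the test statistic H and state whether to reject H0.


Step 1: Combine all N = 12 observations and assign midranks.
sorted (value, group, rank): (9,G3,1), (10,G3,2), (11,G1,3), (13,G2,4.5), (13,G3,4.5), (16,G3,6), (18,G2,7.5), (18,G3,7.5), (20,G1,9), (24,G1,10.5), (24,G2,10.5), (25,G2,12)
Step 2: Sum ranks within each group.
R_1 = 22.5 (n_1 = 3)
R_2 = 34.5 (n_2 = 4)
R_3 = 21 (n_3 = 5)
Step 3: H = 12/(N(N+1)) * sum(R_i^2/n_i) - 3(N+1)
     = 12/(12*13) * (22.5^2/3 + 34.5^2/4 + 21^2/5) - 3*13
     = 0.076923 * 554.513 - 39
     = 3.654808.
Step 4: Ties present; correction factor C = 1 - 18/(12^3 - 12) = 0.989510. Corrected H = 3.654808 / 0.989510 = 3.693551.
Step 5: Under H0, H ~ chi^2(2); p-value = 0.157745.
Step 6: alpha = 0.05. fail to reject H0.

H = 3.6936, df = 2, p = 0.157745, fail to reject H0.


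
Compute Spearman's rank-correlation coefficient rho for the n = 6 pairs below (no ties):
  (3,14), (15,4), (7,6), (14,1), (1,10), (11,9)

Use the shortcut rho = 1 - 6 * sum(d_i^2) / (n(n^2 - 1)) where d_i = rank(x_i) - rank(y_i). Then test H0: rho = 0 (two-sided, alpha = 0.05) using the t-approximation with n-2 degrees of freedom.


Step 1: Rank x and y separately (midranks; no ties here).
rank(x): 3->2, 15->6, 7->3, 14->5, 1->1, 11->4
rank(y): 14->6, 4->2, 6->3, 1->1, 10->5, 9->4
Step 2: d_i = R_x(i) - R_y(i); compute d_i^2.
  (2-6)^2=16, (6-2)^2=16, (3-3)^2=0, (5-1)^2=16, (1-5)^2=16, (4-4)^2=0
sum(d^2) = 64.
Step 3: rho = 1 - 6*64 / (6*(6^2 - 1)) = 1 - 384/210 = -0.828571.
Step 4: Under H0, t = rho * sqrt((n-2)/(1-rho^2)) = -2.9598 ~ t(4).
Step 5: Two-sided p-value from the t-distribution with 4 df = 0.041563.
Step 6: alpha = 0.05. reject H0.

rho = -0.8286, p = 0.041563, reject H0 at alpha = 0.05.
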